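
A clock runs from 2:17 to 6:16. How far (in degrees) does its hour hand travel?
The hour hand moves 0.5 degrees per minute.
Time elapsed: 6:16 - 2:17 = 239 minutes
Angular displacement: 239 x 0.5 = 119.5 degrees

Final answer: 119.5 degrees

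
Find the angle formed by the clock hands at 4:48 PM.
Hour hand position: 4 x 30 + 48 x 0.5 = 144 degrees
Minute hand position: 48 x 6 = 288 degrees
Difference: |144 - 288| = 144 degrees
The angle between the hands is 144 degrees

Final answer: 144 degrees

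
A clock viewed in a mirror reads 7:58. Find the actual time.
Reflection across the vertical (12-6) axis maps a hand at angle A degrees to (360 - A) degrees, which sends a reading of T minutes past 12:00 to (720 - T) minutes past 12:00.
Mirror reads 7:58 = 478 minutes past 12:00.
Actual time: (720 - 478) mod 720 = 242 minutes = 4:02.

Final answer: 4:02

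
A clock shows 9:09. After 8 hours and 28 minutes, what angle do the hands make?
First find the time 8 hours and 28 minutes after 9:09.
Total minutes: 9 x 60 + 9 + 8 x 60 + 28 = 1057.
1057 mod 720 = 337 minutes = 5:37.
Now compute the angle at 5:37:
Hour hand: 5 x 30 + 37 x 0.5 = 168.5 degrees
Minute hand: 37 x 6 = 222 degrees
Difference: |168.5 - 222| = 53.5 degrees
The angle is 53.5 degrees

Final answer: 53.5 degrees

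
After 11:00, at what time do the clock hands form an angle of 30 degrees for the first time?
At t minutes past 11:00, the hour hand is at 30 x 11 + 0.5t degrees and the minute hand is at 6t degrees.
The smaller angle between them is 30 degrees when |30H - 5.5t| = 30 or |30H - 5.5t| = 330.
With H = 11, solve 30 x 11 - 5.5t = +/- target for each target:
  t = (30 x 11 - 30) / 5.5 = 54.55
  t = (30 x 11 + 30) / 5.5 = 65.45 (outside (0, 60))
  t = (30 x 11 - 330) / 5.5 = 0 (outside (0, 60))
  t = (30 x 11 + 330) / 5.5 = 120 (outside (0, 60))
Valid solutions in (0, 60): {54.55} minutes.
The first occurrence is t = 54.55 minutes.
The hands form a 30-degree angle at 54.55 minutes past 11:00.

Final answer: 54.55 minutes past 11:00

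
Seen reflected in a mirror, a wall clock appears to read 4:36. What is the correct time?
Reflection across the vertical (12-6) axis maps a hand at angle A degrees to (360 - A) degrees, which sends a reading of T minutes past 12:00 to (720 - T) minutes past 12:00.
Mirror reads 4:36 = 276 minutes past 12:00.
Actual time: (720 - 276) mod 720 = 444 minutes = 7:24.

Final answer: 7:24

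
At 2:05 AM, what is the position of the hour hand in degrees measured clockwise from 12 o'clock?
The hour hand moves 30 degrees per hour and 0.5 degrees per minute.
At 2:05: (2) x 30 + 5 x 0.5 = 60 + 2.5 = 62.5 degrees

Final answer: 62.5 degrees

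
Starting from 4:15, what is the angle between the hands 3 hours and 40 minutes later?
First find the time 3 hours and 40 minutes after 4:15.
Total minutes: 4 x 60 + 15 + 3 x 60 + 40 = 475.
475 mod 720 = 475 minutes = 7:55.
Now compute the angle at 7:55:
Hour hand: 7 x 30 + 55 x 0.5 = 237.5 degrees
Minute hand: 55 x 6 = 330 degrees
Difference: |237.5 - 330| = 92.5 degrees
The angle is 92.5 degrees

Final answer: 92.5 degrees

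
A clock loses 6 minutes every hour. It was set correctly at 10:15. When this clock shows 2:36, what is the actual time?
For every 60 true minutes, the faulty clock advances 54 minutes, so 1 faulty-clock minute corresponds to 60/54 true minutes.
From 10:15 to 2:36 on the faulty dial is 261 minutes.
True elapsed: 261 x 60/54 = 290 minutes = 4 hours and 50 minutes.
True time: 10:15 + 4 hours and 50 minutes = 3:05.

Final answer: 3:05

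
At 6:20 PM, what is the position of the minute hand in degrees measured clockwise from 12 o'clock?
The minute hand moves 6 degrees per minute.
At 6:20: 20 x 6 = 120 degrees

Final answer: 120 degrees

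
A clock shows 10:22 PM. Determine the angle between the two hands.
Hour hand position: 10 x 30 + 22 x 0.5 = 311 degrees
Minute hand position: 22 x 6 = 132 degrees
Difference: |311 - 132| = 179 degrees
The angle between the hands is 179 degrees

Final answer: 179 degrees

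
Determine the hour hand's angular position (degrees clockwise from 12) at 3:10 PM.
The hour hand moves 30 degrees per hour and 0.5 degrees per minute.
At 3:10: (3) x 30 + 10 x 0.5 = 90 + 5 = 95 degrees

Final answer: 95 degrees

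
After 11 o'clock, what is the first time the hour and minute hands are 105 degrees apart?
At t minutes past 11:00, the hour hand is at 30 x 11 + 0.5t degrees and the minute hand is at 6t degrees.
The smaller angle between them is 105 degrees when |30H - 5.5t| = 105 or |30H - 5.5t| = 255.
With H = 11, solve 30 x 11 - 5.5t = +/- target for each target:
  t = (30 x 11 - 105) / 5.5 = 40.91
  t = (30 x 11 + 105) / 5.5 = 79.09 (outside (0, 60))
  t = (30 x 11 - 255) / 5.5 = 13.64
  t = (30 x 11 + 255) / 5.5 = 106.36 (outside (0, 60))
Valid solutions in (0, 60): {13.64, 40.91} minutes.
The first occurrence is t = 13.64 minutes.
The hands form a 105-degree angle at 13.64 minutes past 11:00.

Final answer: 13.64 minutes past 11:00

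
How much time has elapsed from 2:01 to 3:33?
From 2:01 to 3:33:
(3 x 60 + 33) - (2 x 60 + 1) = 213 - 121 = 92 minutes
= 1 hour and 32 minutes

Final answer: 1 hour and 32 minutes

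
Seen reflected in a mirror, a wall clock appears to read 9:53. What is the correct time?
Reflection across the vertical (12-6) axis maps a hand at angle A degrees to (360 - A) degrees, which sends a reading of T minutes past 12:00 to (720 - T) minutes past 12:00.
Mirror reads 9:53 = 593 minutes past 12:00.
Actual time: (720 - 593) mod 720 = 127 minutes = 2:07.

Final answer: 2:07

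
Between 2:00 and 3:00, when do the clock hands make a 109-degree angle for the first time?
At t minutes past 2:00, the hour hand is at 30 x 2 + 0.5t degrees and the minute hand is at 6t degrees.
The smaller angle between them is 109 degrees when |30H - 5.5t| = 109 or |30H - 5.5t| = 251.
With H = 2, solve 30 x 2 - 5.5t = +/- target for each target:
  t = (30 x 2 - 109) / 5.5 = -8.91 (outside (0, 60))
  t = (30 x 2 + 109) / 5.5 = 30.73
  t = (30 x 2 - 251) / 5.5 = -34.73 (outside (0, 60))
  t = (30 x 2 + 251) / 5.5 = 56.55
Valid solutions in (0, 60): {30.73, 56.55} minutes.
The first occurrence is t = 30.73 minutes.
The hands form a 109-degree angle at 30.73 minutes past 2:00.

Final answer: 30.73 minutes past 2:00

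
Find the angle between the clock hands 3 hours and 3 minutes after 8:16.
First find the time 3 hours and 3 minutes after 8:16.
Total minutes: 8 x 60 + 16 + 3 x 60 + 3 = 679.
679 mod 720 = 679 minutes = 11:19.
Now compute the angle at 11:19:
Hour hand: 11 x 30 + 19 x 0.5 = 339.5 degrees
Minute hand: 19 x 6 = 114 degrees
Difference: |339.5 - 114| = 225.5 degrees
Smaller angle: 360 - 225.5 = 134.5 degrees

Final answer: 134.5 degrees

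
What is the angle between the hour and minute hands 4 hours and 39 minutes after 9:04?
First find the time 4 hours and 39 minutes after 9:04.
Total minutes: 9 x 60 + 4 + 4 x 60 + 39 = 823.
823 mod 720 = 103 minutes = 1:43.
Now compute the angle at 1:43:
Hour hand: 1 x 30 + 43 x 0.5 = 51.5 degrees
Minute hand: 43 x 6 = 258 degrees
Difference: |51.5 - 258| = 206.5 degrees
Smaller angle: 360 - 206.5 = 153.5 degrees

Final answer: 153.5 degrees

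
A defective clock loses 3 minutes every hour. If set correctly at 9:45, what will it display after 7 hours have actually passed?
For every 60 true minutes, the faulty clock advances 60 - 3 = 57 minutes.
True elapsed: 7 hours = 420 minutes.
Faulty clock advances: 420 x 57/60 = 399 minutes (drift: 21 minutes behind).
Shown time: 9:45 + 399 minutes = 4:24.

Final answer: 4:24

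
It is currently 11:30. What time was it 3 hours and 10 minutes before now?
Starting time: 11:30 = 690 total minutes past 12:00
Subtracting: 3 hours and 10 minutes = 190 minutes
690 - 190 = 500 minutes
= 8 hours and 20 minutes past 12:00 = 8:20

Final answer: 8:20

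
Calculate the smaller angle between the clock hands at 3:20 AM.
Hour hand position: 3 x 30 + 20 x 0.5 = 100 degrees
Minute hand position: 20 x 6 = 120 degrees
Difference: |100 - 120| = 20 degrees
The angle between the hands is 20 degrees

Final answer: 20 degrees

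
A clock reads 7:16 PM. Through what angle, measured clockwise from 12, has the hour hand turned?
The hour hand moves 30 degrees per hour and 0.5 degrees per minute.
At 7:16: (7) x 30 + 16 x 0.5 = 210 + 8 = 218 degrees

Final answer: 218 degrees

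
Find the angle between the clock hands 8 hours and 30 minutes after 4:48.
First find the time 8 hours and 30 minutes after 4:48.
Total minutes: 4 x 60 + 48 + 8 x 60 + 30 = 798.
798 mod 720 = 78 minutes = 1:18.
Now compute the angle at 1:18:
Hour hand: 1 x 30 + 18 x 0.5 = 39 degrees
Minute hand: 18 x 6 = 108 degrees
Difference: |39 - 108| = 69 degrees
The angle is 69 degrees

Final answer: 69 degrees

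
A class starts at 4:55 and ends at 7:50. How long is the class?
From 4:55 to 7:50:
(7 x 60 + 50) - (4 x 60 + 55) = 470 - 295 = 175 minutes
= 2 hours and 55 minutes

Final answer: 2 hours and 55 minutes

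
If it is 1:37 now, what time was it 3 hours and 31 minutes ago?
Starting time: 1:37 = 97 total minutes past 12:00
Subtracting: 3 hours and 31 minutes = 211 minutes
97 - 211 = -114 (negative, add 12 hours = 720) = 606 minutes
= 10 hours and 6 minutes past 12:00 = 10:06

Final answer: 10:06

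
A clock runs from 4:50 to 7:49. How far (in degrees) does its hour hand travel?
The hour hand moves 0.5 degrees per minute.
Time elapsed: 7:49 - 4:50 = 179 minutes
Angular displacement: 179 x 0.5 = 89.5 degrees

Final answer: 89.5 degrees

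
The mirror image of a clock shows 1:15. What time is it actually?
Reflection across the vertical (12-6) axis maps a hand at angle A degrees to (360 - A) degrees, which sends a reading of T minutes past 12:00 to (720 - T) minutes past 12:00.
Mirror reads 1:15 = 75 minutes past 12:00.
Actual time: (720 - 75) mod 720 = 645 minutes = 10:45.

Final answer: 10:45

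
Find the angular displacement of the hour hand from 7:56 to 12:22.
The hour hand moves 0.5 degrees per minute.
Time elapsed: 12:22 - 7:56 = 266 minutes
Angular displacement: 266 x 0.5 = 133 degrees

Final answer: 133 degrees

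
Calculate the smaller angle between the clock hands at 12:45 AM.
Hour hand position: 0 x 30 + 45 x 0.5 = 22.5 degrees
Minute hand position: 45 x 6 = 270 degrees
Difference: |22.5 - 270| = 247.5 degrees
Since 247.5 > 180, the smaller angle is 360 - 247.5 = 112.5 degrees

Final answer: 112.5 degrees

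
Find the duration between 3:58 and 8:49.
From 3:58 to 8:49:
(8 x 60 + 49) - (3 x 60 + 58) = 529 - 238 = 291 minutes
= 4 hours and 51 minutes

Final answer: 4 hours and 51 minutes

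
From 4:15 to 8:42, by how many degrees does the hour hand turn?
The hour hand moves 0.5 degrees per minute.
Time elapsed: 8:42 - 4:15 = 267 minutes
Angular displacement: 267 x 0.5 = 133.5 degrees

Final answer: 133.5 degrees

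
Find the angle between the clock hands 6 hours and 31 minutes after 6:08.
First find the time 6 hours and 31 minutes after 6:08.
Total minutes: 6 x 60 + 8 + 6 x 60 + 31 = 759.
759 mod 720 = 39 minutes = 12:39.
Now compute the angle at 12:39:
Hour hand: 0 x 30 + 39 x 0.5 = 19.5 degrees
Minute hand: 39 x 6 = 234 degrees
Difference: |19.5 - 234| = 214.5 degrees
Smaller angle: 360 - 214.5 = 145.5 degrees

Final answer: 145.5 degrees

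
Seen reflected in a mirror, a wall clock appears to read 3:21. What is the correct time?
Reflection across the vertical (12-6) axis maps a hand at angle A degrees to (360 - A) degrees, which sends a reading of T minutes past 12:00 to (720 - T) minutes past 12:00.
Mirror reads 3:21 = 201 minutes past 12:00.
Actual time: (720 - 201) mod 720 = 519 minutes = 8:39.

Final answer: 8:39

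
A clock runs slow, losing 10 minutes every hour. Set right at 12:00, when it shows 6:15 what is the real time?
For every 60 true minutes, the faulty clock advances 50 minutes, so 1 faulty-clock minute corresponds to 60/50 true minutes.
From 12:00 to 6:15 on the faulty dial is 375 minutes.
True elapsed: 375 x 60/50 = 450 minutes = 7 hours and 30 minutes.
True time: 12:00 + 7 hours and 30 minutes = 7:30.

Final answer: 7:30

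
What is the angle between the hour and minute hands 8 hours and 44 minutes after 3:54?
First find the time 8 hours and 44 minutes after 3:54.
Total minutes: 3 x 60 + 54 + 8 x 60 + 44 = 758.
758 mod 720 = 38 minutes = 12:38.
Now compute the angle at 12:38:
Hour hand: 0 x 30 + 38 x 0.5 = 19 degrees
Minute hand: 38 x 6 = 228 degrees
Difference: |19 - 228| = 209 degrees
Smaller angle: 360 - 209 = 151 degrees

Final answer: 151 degrees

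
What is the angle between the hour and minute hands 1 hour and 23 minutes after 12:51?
First find the time 1 hour and 23 minutes after 12:51.
Total minutes: 12 x 60 + 51 + 1 x 60 + 23 = 854.
854 mod 720 = 134 minutes = 2:14.
Now compute the angle at 2:14:
Hour hand: 2 x 30 + 14 x 0.5 = 67 degrees
Minute hand: 14 x 6 = 84 degrees
Difference: |67 - 84| = 17 degrees
The angle is 17 degrees

Final answer: 17 degrees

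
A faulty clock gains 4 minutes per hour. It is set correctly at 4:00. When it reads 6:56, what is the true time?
For every 60 true minutes, the faulty clock advances 64 minutes, so 1 faulty-clock minute corresponds to 60/64 true minutes.
From 4:00 to 6:56 on the faulty dial is 176 minutes.
True elapsed: 176 x 60/64 = 165 minutes = 2 hours and 45 minutes.
True time: 4:00 + 2 hours and 45 minutes = 6:45.

Final answer: 6:45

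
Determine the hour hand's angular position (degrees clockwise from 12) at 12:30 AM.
The hour hand moves 30 degrees per hour and 0.5 degrees per minute.
At 12:30: (0) x 30 + 30 x 0.5 = 0 + 15 = 15 degrees

Final answer: 15 degrees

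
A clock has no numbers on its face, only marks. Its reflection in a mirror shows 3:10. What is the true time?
Reflection across the vertical (12-6) axis maps a hand at angle A degrees to (360 - A) degrees, which sends a reading of T minutes past 12:00 to (720 - T) minutes past 12:00.
Mirror reads 3:10 = 190 minutes past 12:00.
Actual time: (720 - 190) mod 720 = 530 minutes = 8:50.

Final answer: 8:50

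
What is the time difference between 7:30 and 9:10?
From 7:30 to 9:10:
(9 x 60 + 10) - (7 x 60 + 30) = 550 - 450 = 100 minutes
= 1 hour and 40 minutes

Final answer: 1 hour and 40 minutes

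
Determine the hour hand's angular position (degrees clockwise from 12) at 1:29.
The hour hand moves 30 degrees per hour and 0.5 degrees per minute.
At 1:29: (1) x 30 + 29 x 0.5 = 30 + 14.5 = 44.5 degrees

Final answer: 44.5 degrees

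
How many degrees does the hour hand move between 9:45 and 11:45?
The hour hand moves 0.5 degrees per minute.
Time elapsed: 11:45 - 9:45 = 120 minutes
Angular displacement: 120 x 0.5 = 60 degrees

Final answer: 60 degrees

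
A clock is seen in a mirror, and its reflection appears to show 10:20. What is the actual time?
Reflection across the vertical (12-6) axis maps a hand at angle A degrees to (360 - A) degrees, which sends a reading of T minutes past 12:00 to (720 - T) minutes past 12:00.
Mirror reads 10:20 = 620 minutes past 12:00.
Actual time: (720 - 620) mod 720 = 100 minutes = 1:40.

Final answer: 1:40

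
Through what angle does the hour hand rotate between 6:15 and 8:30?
The hour hand moves 0.5 degrees per minute.
Time elapsed: 8:30 - 6:15 = 135 minutes
Angular displacement: 135 x 0.5 = 67.5 degrees

Final answer: 67.5 degrees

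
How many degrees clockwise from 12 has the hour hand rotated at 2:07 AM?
The hour hand moves 30 degrees per hour and 0.5 degrees per minute.
At 2:07: (2) x 30 + 7 x 0.5 = 60 + 3.5 = 63.5 degrees

Final answer: 63.5 degrees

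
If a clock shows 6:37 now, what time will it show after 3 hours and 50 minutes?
Starting time: 6:37
Adding 50 minutes to 37 minutes: 37 + 50 = 87 minutes = 1 hour and 27 minutes
Adding 3 hours: 6 + 3 + 1 (carry) = 10
Final time: 10:27

Final answer: 10:27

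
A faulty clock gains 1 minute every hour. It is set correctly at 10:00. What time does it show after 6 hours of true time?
For every 60 true minutes, the faulty clock advances 60 + 1 = 61 minutes.
True elapsed: 6 hours = 360 minutes.
Faulty clock advances: 360 x 61/60 = 366 minutes (drift: 6 minutes ahead).
Shown time: 10:00 + 366 minutes = 4:06.

Final answer: 4:06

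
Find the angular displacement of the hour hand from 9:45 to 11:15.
The hour hand moves 0.5 degrees per minute.
Time elapsed: 11:15 - 9:45 = 90 minutes
Angular displacement: 90 x 0.5 = 45 degrees

Final answer: 45 degrees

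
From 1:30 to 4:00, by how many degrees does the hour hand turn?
The hour hand moves 0.5 degrees per minute.
Time elapsed: 4:00 - 1:30 = 150 minutes
Angular displacement: 150 x 0.5 = 75 degrees

Final answer: 75 degrees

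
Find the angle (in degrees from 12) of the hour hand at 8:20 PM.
The hour hand moves 30 degrees per hour and 0.5 degrees per minute.
At 8:20: (8) x 30 + 20 x 0.5 = 240 + 10 = 250 degrees

Final answer: 250 degrees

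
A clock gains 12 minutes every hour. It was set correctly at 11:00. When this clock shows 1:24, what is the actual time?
For every 60 true minutes, the faulty clock advances 72 minutes, so 1 faulty-clock minute corresponds to 60/72 true minutes.
From 11:00 to 1:24 on the faulty dial is 144 minutes.
True elapsed: 144 x 60/72 = 120 minutes = 2 hours.
True time: 11:00 + 2 hours = 1:00.

Final answer: 1:00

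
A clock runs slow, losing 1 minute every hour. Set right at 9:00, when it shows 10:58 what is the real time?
For every 60 true minutes, the faulty clock advances 59 minutes, so 1 faulty-clock minute corresponds to 60/59 true minutes.
From 9:00 to 10:58 on the faulty dial is 118 minutes.
True elapsed: 118 x 60/59 = 120 minutes = 2 hours.
True time: 9:00 + 2 hours = 11:00.

Final answer: 11:00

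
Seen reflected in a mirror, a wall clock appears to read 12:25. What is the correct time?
Reflection across the vertical (12-6) axis maps a hand at angle A degrees to (360 - A) degrees, which sends a reading of T minutes past 12:00 to (720 - T) minutes past 12:00.
Mirror reads 12:25 = 25 minutes past 12:00.
Actual time: (720 - 25) mod 720 = 695 minutes = 11:35.

Final answer: 11:35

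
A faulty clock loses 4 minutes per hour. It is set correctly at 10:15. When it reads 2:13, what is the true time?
For every 60 true minutes, the faulty clock advances 56 minutes, so 1 faulty-clock minute corresponds to 60/56 true minutes.
From 10:15 to 2:13 on the faulty dial is 238 minutes.
True elapsed: 238 x 60/56 = 255 minutes = 4 hours and 15 minutes.
True time: 10:15 + 4 hours and 15 minutes = 2:30.

Final answer: 2:30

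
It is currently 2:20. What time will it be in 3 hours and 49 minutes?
Starting time: 2:20
Adding 49 minutes to 20 minutes: 20 + 49 = 69 minutes = 1 hour and 9 minutes
Adding 3 hours: 2 + 3 + 1 (carry) = 6
Final time: 6:09

Final answer: 6:09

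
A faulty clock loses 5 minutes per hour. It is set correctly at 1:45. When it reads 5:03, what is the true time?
For every 60 true minutes, the faulty clock advances 55 minutes, so 1 faulty-clock minute corresponds to 60/55 true minutes.
From 1:45 to 5:03 on the faulty dial is 198 minutes.
True elapsed: 198 x 60/55 = 216 minutes = 3 hours and 36 minutes.
True time: 1:45 + 3 hours and 36 minutes = 5:21.

Final answer: 5:21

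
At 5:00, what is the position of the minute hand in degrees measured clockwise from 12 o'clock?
The minute hand moves 6 degrees per minute.
At 5:00: 0 x 6 = 0 degrees

Final answer: 0 degrees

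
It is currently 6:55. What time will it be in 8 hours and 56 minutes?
Starting time: 6:55
Adding 56 minutes to 55 minutes: 55 + 56 = 111 minutes = 1 hour and 51 minutes
Adding 8 hours: 6 + 8 + 1 (carry) = 15 - 12 = 3
Final time: 3:51

Final answer: 3:51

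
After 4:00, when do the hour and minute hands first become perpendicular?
At t minutes past 4:00, the hour hand is at 30 x 4 + 0.5t degrees and the minute hand is at 6t degrees.
The smaller angle between them is 90 degrees when |30H - 5.5t| = 90 or |30H - 5.5t| = 270.
With H = 4, solve 30 x 4 - 5.5t = +/- target for each target:
  t = (30 x 4 - 90) / 5.5 = 5.45
  t = (30 x 4 + 90) / 5.5 = 38.18
  t = (30 x 4 - 270) / 5.5 = -27.27 (outside (0, 60))
  t = (30 x 4 + 270) / 5.5 = 70.91 (outside (0, 60))
Valid solutions in (0, 60): {5.45, 38.18} minutes.
First occurrence: t = 5.45 minutes.
The hands are at right angles at 5.45 minutes past 4:00.

Final answer: 5.45 minutes past 4:00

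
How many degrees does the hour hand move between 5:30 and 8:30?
The hour hand moves 0.5 degrees per minute.
Time elapsed: 8:30 - 5:30 = 180 minutes
Angular displacement: 180 x 0.5 = 90 degrees

Final answer: 90 degrees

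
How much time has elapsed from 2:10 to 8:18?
From 2:10 to 8:18:
(8 x 60 + 18) - (2 x 60 + 10) = 498 - 130 = 368 minutes
= 6 hours and 8 minutes

Final answer: 6 hours and 8 minutes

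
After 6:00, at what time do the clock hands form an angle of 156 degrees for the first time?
At t minutes past 6:00, the hour hand is at 30 x 6 + 0.5t degrees and the minute hand is at 6t degrees.
The smaller angle between them is 156 degrees when |30H - 5.5t| = 156 or |30H - 5.5t| = 204.
With H = 6, solve 30 x 6 - 5.5t = +/- target for each target:
  t = (30 x 6 - 156) / 5.5 = 4.36
  t = (30 x 6 + 156) / 5.5 = 61.09 (outside (0, 60))
  t = (30 x 6 - 204) / 5.5 = -4.36 (outside (0, 60))
  t = (30 x 6 + 204) / 5.5 = 69.82 (outside (0, 60))
Valid solutions in (0, 60): {4.36} minutes.
The first occurrence is t = 4.36 minutes.
The hands form a 156-degree angle at 4.36 minutes past 6:00.

Final answer: 4.36 minutes past 6:00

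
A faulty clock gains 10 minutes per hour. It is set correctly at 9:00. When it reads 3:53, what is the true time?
For every 60 true minutes, the faulty clock advances 70 minutes, so 1 faulty-clock minute corresponds to 60/70 true minutes.
From 9:00 to 3:53 on the faulty dial is 413 minutes.
True elapsed: 413 x 60/70 = 354 minutes = 5 hours and 54 minutes.
True time: 9:00 + 5 hours and 54 minutes = 2:54.

Final answer: 2:54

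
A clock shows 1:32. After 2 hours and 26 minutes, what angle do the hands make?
First find the time 2 hours and 26 minutes after 1:32.
Total minutes: 1 x 60 + 32 + 2 x 60 + 26 = 238.
238 mod 720 = 238 minutes = 3:58.
Now compute the angle at 3:58:
Hour hand: 3 x 30 + 58 x 0.5 = 119 degrees
Minute hand: 58 x 6 = 348 degrees
Difference: |119 - 348| = 229 degrees
Smaller angle: 360 - 229 = 131 degrees

Final answer: 131 degrees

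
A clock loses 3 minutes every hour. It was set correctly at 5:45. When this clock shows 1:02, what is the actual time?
For every 60 true minutes, the faulty clock advances 57 minutes, so 1 faulty-clock minute corresponds to 60/57 true minutes.
From 5:45 to 1:02 on the faulty dial is 437 minutes.
True elapsed: 437 x 60/57 = 460 minutes = 7 hours and 40 minutes.
True time: 5:45 + 7 hours and 40 minutes = 1:25.

Final answer: 1:25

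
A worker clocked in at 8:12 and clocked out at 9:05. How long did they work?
From 8:12 to 9:05:
(9 x 60 + 5) - (8 x 60 + 12) = 545 - 492 = 53 minutes
= 53 minutes

Final answer: 53 minutes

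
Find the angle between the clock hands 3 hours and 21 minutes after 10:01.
First find the time 3 hours and 21 minutes after 10:01.
Total minutes: 10 x 60 + 1 + 3 x 60 + 21 = 802.
802 mod 720 = 82 minutes = 1:22.
Now compute the angle at 1:22:
Hour hand: 1 x 30 + 22 x 0.5 = 41 degrees
Minute hand: 22 x 6 = 132 degrees
Difference: |41 - 132| = 91 degrees
The angle is 91 degrees

Final answer: 91 degrees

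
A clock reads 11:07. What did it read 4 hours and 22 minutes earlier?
Starting time: 11:07 = 667 total minutes past 12:00
Subtracting: 4 hours and 22 minutes = 262 minutes
667 - 262 = 405 minutes
= 6 hours and 45 minutes past 12:00 = 6:45

Final answer: 6:45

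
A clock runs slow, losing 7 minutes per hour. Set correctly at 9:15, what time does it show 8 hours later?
For every 60 true minutes, the faulty clock advances 60 - 7 = 53 minutes.
True elapsed: 8 hours = 480 minutes.
Faulty clock advances: 480 x 53/60 = 424 minutes (drift: 56 minutes behind).
Shown time: 9:15 + 424 minutes = 4:19.

Final answer: 4:19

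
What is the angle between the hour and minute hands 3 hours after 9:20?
First find the time 3 hours after 9:20.
Total minutes: 9 x 60 + 20 + 3 x 60 + 0 = 740.
740 mod 720 = 20 minutes = 12:20.
Now compute the angle at 12:20:
Hour hand: 0 x 30 + 20 x 0.5 = 10 degrees
Minute hand: 20 x 6 = 120 degrees
Difference: |10 - 120| = 110 degrees
The angle is 110 degrees

Final answer: 110 degrees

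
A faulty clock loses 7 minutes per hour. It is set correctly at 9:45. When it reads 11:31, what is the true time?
For every 60 true minutes, the faulty clock advances 53 minutes, so 1 faulty-clock minute corresponds to 60/53 true minutes.
From 9:45 to 11:31 on the faulty dial is 106 minutes.
True elapsed: 106 x 60/53 = 120 minutes = 2 hours.
True time: 9:45 + 2 hours = 11:45.

Final answer: 11:45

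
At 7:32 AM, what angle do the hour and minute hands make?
Hour hand position: 7 x 30 + 32 x 0.5 = 226 degrees
Minute hand position: 32 x 6 = 192 degrees
Difference: |226 - 192| = 34 degrees
The angle between the hands is 34 degrees

Final answer: 34 degrees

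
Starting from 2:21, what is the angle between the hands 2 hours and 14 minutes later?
First find the time 2 hours and 14 minutes after 2:21.
Total minutes: 2 x 60 + 21 + 2 x 60 + 14 = 275.
275 mod 720 = 275 minutes = 4:35.
Now compute the angle at 4:35:
Hour hand: 4 x 30 + 35 x 0.5 = 137.5 degrees
Minute hand: 35 x 6 = 210 degrees
Difference: |137.5 - 210| = 72.5 degrees
The angle is 72.5 degrees

Final answer: 72.5 degrees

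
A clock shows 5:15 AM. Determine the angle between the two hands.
Hour hand position: 5 x 30 + 15 x 0.5 = 157.5 degrees
Minute hand position: 15 x 6 = 90 degrees
Difference: |157.5 - 90| = 67.5 degrees
The angle between the hands is 67.5 degrees

Final answer: 67.5 degrees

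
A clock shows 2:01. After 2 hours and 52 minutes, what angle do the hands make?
First find the time 2 hours and 52 minutes after 2:01.
Total minutes: 2 x 60 + 1 + 2 x 60 + 52 = 293.
293 mod 720 = 293 minutes = 4:53.
Now compute the angle at 4:53:
Hour hand: 4 x 30 + 53 x 0.5 = 146.5 degrees
Minute hand: 53 x 6 = 318 degrees
Difference: |146.5 - 318| = 171.5 degrees
The angle is 171.5 degrees

Final answer: 171.5 degrees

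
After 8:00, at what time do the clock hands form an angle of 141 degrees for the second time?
At t minutes past 8:00, the hour hand is at 30 x 8 + 0.5t degrees and the minute hand is at 6t degrees.
The smaller angle between them is 141 degrees when |30H - 5.5t| = 141 or |30H - 5.5t| = 219.
With H = 8, solve 30 x 8 - 5.5t = +/- target for each target:
  t = (30 x 8 - 141) / 5.5 = 18
  t = (30 x 8 + 141) / 5.5 = 69.27 (outside (0, 60))
  t = (30 x 8 - 219) / 5.5 = 3.82
  t = (30 x 8 + 219) / 5.5 = 83.45 (outside (0, 60))
Valid solutions in (0, 60): {3.82, 18} minutes.
The second occurrence is t = 18 minutes.
The hands form a 141-degree angle at 18 minutes past 8:00.

Final answer: 18 minutes past 8:00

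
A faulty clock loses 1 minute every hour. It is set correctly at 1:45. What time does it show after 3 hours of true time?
For every 60 true minutes, the faulty clock advances 60 - 1 = 59 minutes.
True elapsed: 3 hours = 180 minutes.
Faulty clock advances: 180 x 59/60 = 177 minutes (drift: 3 minutes behind).
Shown time: 1:45 + 177 minutes = 4:42.

Final answer: 4:42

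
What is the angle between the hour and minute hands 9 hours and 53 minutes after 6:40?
First find the time 9 hours and 53 minutes after 6:40.
Total minutes: 6 x 60 + 40 + 9 x 60 + 53 = 993.
993 mod 720 = 273 minutes = 4:33.
Now compute the angle at 4:33:
Hour hand: 4 x 30 + 33 x 0.5 = 136.5 degrees
Minute hand: 33 x 6 = 198 degrees
Difference: |136.5 - 198| = 61.5 degrees
The angle is 61.5 degrees

Final answer: 61.5 degrees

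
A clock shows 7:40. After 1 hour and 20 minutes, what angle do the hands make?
First find the time 1 hour and 20 minutes after 7:40.
Total minutes: 7 x 60 + 40 + 1 x 60 + 20 = 540.
540 mod 720 = 540 minutes = 9:00.
Now compute the angle at 9:00:
Hour hand: 9 x 30 + 0 x 0.5 = 270 degrees
Minute hand: 0 x 6 = 0 degrees
Difference: |270 - 0| = 270 degrees
Smaller angle: 360 - 270 = 90 degrees

Final answer: 90 degrees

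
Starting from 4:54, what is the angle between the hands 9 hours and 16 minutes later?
First find the time 9 hours and 16 minutes after 4:54.
Total minutes: 4 x 60 + 54 + 9 x 60 + 16 = 850.
850 mod 720 = 130 minutes = 2:10.
Now compute the angle at 2:10:
Hour hand: 2 x 30 + 10 x 0.5 = 65 degrees
Minute hand: 10 x 6 = 60 degrees
Difference: |65 - 60| = 5 degrees
The angle is 5 degrees

Final answer: 5 degrees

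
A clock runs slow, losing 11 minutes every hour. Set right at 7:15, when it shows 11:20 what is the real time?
For every 60 true minutes, the faulty clock advances 49 minutes, so 1 faulty-clock minute corresponds to 60/49 true minutes.
From 7:15 to 11:20 on the faulty dial is 245 minutes.
True elapsed: 245 x 60/49 = 300 minutes = 5 hours.
True time: 7:15 + 5 hours = 12:15.

Final answer: 12:15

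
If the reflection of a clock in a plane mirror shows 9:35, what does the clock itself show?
Reflection across the vertical (12-6) axis maps a hand at angle A degrees to (360 - A) degrees, which sends a reading of T minutes past 12:00 to (720 - T) minutes past 12:00.
Mirror reads 9:35 = 575 minutes past 12:00.
Actual time: (720 - 575) mod 720 = 145 minutes = 2:25.

Final answer: 2:25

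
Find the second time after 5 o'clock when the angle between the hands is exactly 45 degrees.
At t minutes past 5:00, the hour hand is at 30 x 5 + 0.5t degrees and the minute hand is at 6t degrees.
The smaller angle between them is 45 degrees when |30H - 5.5t| = 45 or |30H - 5.5t| = 315.
With H = 5, solve 30 x 5 - 5.5t = +/- target for each target:
  t = (30 x 5 - 45) / 5.5 = 19.09
  t = (30 x 5 + 45) / 5.5 = 35.45
  t = (30 x 5 - 315) / 5.5 = -30 (outside (0, 60))
  t = (30 x 5 + 315) / 5.5 = 84.55 (outside (0, 60))
Valid solutions in (0, 60): {19.09, 35.45} minutes.
The second occurrence is t = 35.45 minutes.
The hands form a 45-degree angle at 35.45 minutes past 5:00.

Final answer: 35.45 minutes past 5:00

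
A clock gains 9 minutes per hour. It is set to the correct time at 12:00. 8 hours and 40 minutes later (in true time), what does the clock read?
For every 60 true minutes, the faulty clock advances 60 + 9 = 69 minutes.
True elapsed: 8 hours and 40 minutes = 520 minutes.
Faulty clock advances: 520 x 69/60 = 598 minutes (drift: 78 minutes ahead).
Shown time: 12:00 + 598 minutes = 9:58.

Final answer: 9:58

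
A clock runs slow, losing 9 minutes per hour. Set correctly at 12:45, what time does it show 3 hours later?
For every 60 true minutes, the faulty clock advances 60 - 9 = 51 minutes.
True elapsed: 3 hours = 180 minutes.
Faulty clock advances: 180 x 51/60 = 153 minutes (drift: 27 minutes behind).
Shown time: 12:45 + 153 minutes = 3:18.

Final answer: 3:18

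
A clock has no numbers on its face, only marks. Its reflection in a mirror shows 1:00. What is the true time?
Reflection across the vertical (12-6) axis maps a hand at angle A degrees to (360 - A) degrees, which sends a reading of T minutes past 12:00 to (720 - T) minutes past 12:00.
Mirror reads 1:00 = 60 minutes past 12:00.
Actual time: (720 - 60) mod 720 = 660 minutes = 11:00.

Final answer: 11:00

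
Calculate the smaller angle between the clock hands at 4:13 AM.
Hour hand position: 4 x 30 + 13 x 0.5 = 126.5 degrees
Minute hand position: 13 x 6 = 78 degrees
Difference: |126.5 - 78| = 48.5 degrees
The angle between the hands is 48.5 degrees

Final answer: 48.5 degrees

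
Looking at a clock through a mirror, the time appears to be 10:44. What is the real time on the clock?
Reflection across the vertical (12-6) axis maps a hand at angle A degrees to (360 - A) degrees, which sends a reading of T minutes past 12:00 to (720 - T) minutes past 12:00.
Mirror reads 10:44 = 644 minutes past 12:00.
Actual time: (720 - 644) mod 720 = 76 minutes = 1:16.

Final answer: 1:16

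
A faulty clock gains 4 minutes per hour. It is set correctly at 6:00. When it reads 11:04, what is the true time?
For every 60 true minutes, the faulty clock advances 64 minutes, so 1 faulty-clock minute corresponds to 60/64 true minutes.
From 6:00 to 11:04 on the faulty dial is 304 minutes.
True elapsed: 304 x 60/64 = 285 minutes = 4 hours and 45 minutes.
True time: 6:00 + 4 hours and 45 minutes = 10:45.

Final answer: 10:45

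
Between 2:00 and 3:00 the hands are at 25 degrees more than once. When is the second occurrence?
At t minutes past 2:00, the hour hand is at 30 x 2 + 0.5t degrees and the minute hand is at 6t degrees.
The smaller angle between them is 25 degrees when |30H - 5.5t| = 25 or |30H - 5.5t| = 335.
With H = 2, solve 30 x 2 - 5.5t = +/- target for each target:
  t = (30 x 2 - 25) / 5.5 = 6.36
  t = (30 x 2 + 25) / 5.5 = 15.45
  t = (30 x 2 - 335) / 5.5 = -50 (outside (0, 60))
  t = (30 x 2 + 335) / 5.5 = 71.82 (outside (0, 60))
Valid solutions in (0, 60): {6.36, 15.45} minutes.
The second occurrence is t = 15.45 minutes.
The hands form a 25-degree angle at 15.45 minutes past 2:00.

Final answer: 15.45 minutes past 2:00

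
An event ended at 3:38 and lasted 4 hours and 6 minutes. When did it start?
Starting time: 3:38 = 218 total minutes past 12:00
Subtracting: 4 hours and 6 minutes = 246 minutes
218 - 246 = -28 (negative, add 12 hours = 720) = 692 minutes
= 11 hours and 32 minutes past 12:00 = 11:32

Final answer: 11:32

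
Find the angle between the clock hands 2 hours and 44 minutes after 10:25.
First find the time 2 hours and 44 minutes after 10:25.
Total minutes: 10 x 60 + 25 + 2 x 60 + 44 = 789.
789 mod 720 = 69 minutes = 1:09.
Now compute the angle at 1:09:
Hour hand: 1 x 30 + 9 x 0.5 = 34.5 degrees
Minute hand: 9 x 6 = 54 degrees
Difference: |34.5 - 54| = 19.5 degrees
The angle is 19.5 degrees

Final answer: 19.5 degrees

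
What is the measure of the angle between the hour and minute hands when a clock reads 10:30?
Hour hand position: 10 x 30 + 30 x 0.5 = 315 degrees
Minute hand position: 30 x 6 = 180 degrees
Difference: |315 - 180| = 135 degrees
The angle between the hands is 135 degrees

Final answer: 135 degrees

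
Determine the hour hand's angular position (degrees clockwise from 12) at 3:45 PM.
The hour hand moves 30 degrees per hour and 0.5 degrees per minute.
At 3:45: (3) x 30 + 45 x 0.5 = 90 + 22.5 = 112.5 degrees

Final answer: 112.5 degrees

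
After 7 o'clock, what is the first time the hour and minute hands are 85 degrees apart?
At t minutes past 7:00, the hour hand is at 30 x 7 + 0.5t degrees and the minute hand is at 6t degrees.
The smaller angle between them is 85 degrees when |30H - 5.5t| = 85 or |30H - 5.5t| = 275.
With H = 7, solve 30 x 7 - 5.5t = +/- target for each target:
  t = (30 x 7 - 85) / 5.5 = 22.73
  t = (30 x 7 + 85) / 5.5 = 53.64
  t = (30 x 7 - 275) / 5.5 = -11.82 (outside (0, 60))
  t = (30 x 7 + 275) / 5.5 = 88.18 (outside (0, 60))
Valid solutions in (0, 60): {22.73, 53.64} minutes.
The first occurrence is t = 22.73 minutes.
The hands form a 85-degree angle at 22.73 minutes past 7:00.

Final answer: 22.73 minutes past 7:00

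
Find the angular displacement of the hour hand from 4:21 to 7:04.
The hour hand moves 0.5 degrees per minute.
Time elapsed: 7:04 - 4:21 = 163 minutes
Angular displacement: 163 x 0.5 = 81.5 degrees

Final answer: 81.5 degrees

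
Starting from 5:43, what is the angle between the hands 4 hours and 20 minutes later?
First find the time 4 hours and 20 minutes after 5:43.
Total minutes: 5 x 60 + 43 + 4 x 60 + 20 = 603.
603 mod 720 = 603 minutes = 10:03.
Now compute the angle at 10:03:
Hour hand: 10 x 30 + 3 x 0.5 = 301.5 degrees
Minute hand: 3 x 6 = 18 degrees
Difference: |301.5 - 18| = 283.5 degrees
Smaller angle: 360 - 283.5 = 76.5 degrees

Final answer: 76.5 degrees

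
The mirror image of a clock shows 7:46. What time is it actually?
Reflection across the vertical (12-6) axis maps a hand at angle A degrees to (360 - A) degrees, which sends a reading of T minutes past 12:00 to (720 - T) minutes past 12:00.
Mirror reads 7:46 = 466 minutes past 12:00.
Actual time: (720 - 466) mod 720 = 254 minutes = 4:14.

Final answer: 4:14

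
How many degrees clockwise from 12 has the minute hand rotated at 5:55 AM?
The minute hand moves 6 degrees per minute.
At 5:55: 55 x 6 = 330 degrees

Final answer: 330 degrees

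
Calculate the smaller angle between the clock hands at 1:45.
Hour hand position: 1 x 30 + 45 x 0.5 = 52.5 degrees
Minute hand position: 45 x 6 = 270 degrees
Difference: |52.5 - 270| = 217.5 degrees
Since 217.5 > 180, the smaller angle is 360 - 217.5 = 142.5 degrees

Final answer: 142.5 degrees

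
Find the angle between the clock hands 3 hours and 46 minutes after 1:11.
First find the time 3 hours and 46 minutes after 1:11.
Total minutes: 1 x 60 + 11 + 3 x 60 + 46 = 297.
297 mod 720 = 297 minutes = 4:57.
Now compute the angle at 4:57:
Hour hand: 4 x 30 + 57 x 0.5 = 148.5 degrees
Minute hand: 57 x 6 = 342 degrees
Difference: |148.5 - 342| = 193.5 degrees
Smaller angle: 360 - 193.5 = 166.5 degrees

Final answer: 166.5 degrees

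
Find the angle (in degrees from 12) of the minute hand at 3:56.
The minute hand moves 6 degrees per minute.
At 3:56: 56 x 6 = 336 degrees

Final answer: 336 degrees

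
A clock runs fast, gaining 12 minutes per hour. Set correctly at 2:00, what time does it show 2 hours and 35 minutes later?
For every 60 true minutes, the faulty clock advances 60 + 12 = 72 minutes.
True elapsed: 2 hours and 35 minutes = 155 minutes.
Faulty clock advances: 155 x 72/60 = 186 minutes (drift: 31 minutes ahead).
Shown time: 2:00 + 186 minutes = 5:06.

Final answer: 5:06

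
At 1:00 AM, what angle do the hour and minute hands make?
Hour hand position: 1 x 30 + 0 x 0.5 = 30 degrees
Minute hand position: 0 x 6 = 0 degrees
Difference: |30 - 0| = 30 degrees
The angle between the hands is 30 degrees

Final answer: 30 degrees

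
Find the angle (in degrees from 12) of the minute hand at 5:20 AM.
The minute hand moves 6 degrees per minute.
At 5:20: 20 x 6 = 120 degrees

Final answer: 120 degrees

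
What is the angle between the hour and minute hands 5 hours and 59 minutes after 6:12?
First find the time 5 hours and 59 minutes after 6:12.
Total minutes: 6 x 60 + 12 + 5 x 60 + 59 = 731.
731 mod 720 = 11 minutes = 12:11.
Now compute the angle at 12:11:
Hour hand: 0 x 30 + 11 x 0.5 = 5.5 degrees
Minute hand: 11 x 6 = 66 degrees
Difference: |5.5 - 66| = 60.5 degrees
The angle is 60.5 degrees

Final answer: 60.5 degrees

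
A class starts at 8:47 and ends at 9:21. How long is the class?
From 8:47 to 9:21:
(9 x 60 + 21) - (8 x 60 + 47) = 561 - 527 = 34 minutes
= 34 minutes

Final answer: 34 minutes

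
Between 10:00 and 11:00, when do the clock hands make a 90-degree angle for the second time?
At t minutes past 10:00, the hour hand is at 30 x 10 + 0.5t degrees and the minute hand is at 6t degrees.
The smaller angle between them is 90 degrees when |30H - 5.5t| = 90 or |30H - 5.5t| = 270.
With H = 10, solve 30 x 10 - 5.5t = +/- target for each target:
  t = (30 x 10 - 90) / 5.5 = 38.18
  t = (30 x 10 + 90) / 5.5 = 70.91 (outside (0, 60))
  t = (30 x 10 - 270) / 5.5 = 5.45
  t = (30 x 10 + 270) / 5.5 = 103.64 (outside (0, 60))
Valid solutions in (0, 60): {5.45, 38.18} minutes.
The second occurrence is t = 38.18 minutes.
The hands form a 90-degree angle at 38.18 minutes past 10:00.

Final answer: 38.18 minutes past 10:00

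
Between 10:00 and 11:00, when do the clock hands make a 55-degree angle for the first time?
At t minutes past 10:00, the hour hand is at 30 x 10 + 0.5t degrees and the minute hand is at 6t degrees.
The smaller angle between them is 55 degrees when |30H - 5.5t| = 55 or |30H - 5.5t| = 305.
With H = 10, solve 30 x 10 - 5.5t = +/- target for each target:
  t = (30 x 10 - 55) / 5.5 = 44.55
  t = (30 x 10 + 55) / 5.5 = 64.55 (outside (0, 60))
  t = (30 x 10 - 305) / 5.5 = -0.91 (outside (0, 60))
  t = (30 x 10 + 305) / 5.5 = 110 (outside (0, 60))
Valid solutions in (0, 60): {44.55} minutes.
The first occurrence is t = 44.55 minutes.
The hands form a 55-degree angle at 44.55 minutes past 10:00.

Final answer: 44.55 minutes past 10:00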